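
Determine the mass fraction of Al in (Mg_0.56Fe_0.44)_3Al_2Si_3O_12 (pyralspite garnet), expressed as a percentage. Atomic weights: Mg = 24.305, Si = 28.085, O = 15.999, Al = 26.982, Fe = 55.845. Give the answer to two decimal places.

12.13 mass %

M((Mg_0.56Fe_0.44)_3Al_2Si_3O_12) = 444.755 g/mol.
Al contributes 2 × 26.982 = 53.964 g per mole.
53.964/444.755 = 0.1213 → 12.13%.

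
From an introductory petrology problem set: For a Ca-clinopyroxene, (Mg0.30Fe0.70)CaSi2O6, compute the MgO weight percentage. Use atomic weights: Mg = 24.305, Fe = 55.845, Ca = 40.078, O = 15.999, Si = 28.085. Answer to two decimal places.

5.07 wt%

Molar mass of (Mg0.30Fe0.70)CaSi2O6 = 0.30·24.305 + 0.70·55.845 + 1·40.078 + 2·28.085 + 6·15.999 = 238.625 g/mol.
Each formula unit contains 0.30 Mg, equivalent to 0.30/1 = 0.3000 mol MgO.
M(MgO) = 1×24.305 + 1×15.999 = 40.304 g/mol.
Mass of MgO per formula unit = 0.3000 × 40.304 = 12.091 g.
MgO wt% = 12.091 / 238.625 × 100 = 5.07%.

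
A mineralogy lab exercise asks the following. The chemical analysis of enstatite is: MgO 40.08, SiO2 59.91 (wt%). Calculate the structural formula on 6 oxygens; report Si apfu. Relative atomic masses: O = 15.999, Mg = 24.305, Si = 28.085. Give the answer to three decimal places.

MgO: 40.08/40.304 = 0.99444 mol → 0.99444 mol Mg, 0.99444 mol O.
SiO2: 59.91/60.083 = 0.99712 mol → 0.99712 mol Si, 1.99424 mol O.
Total oxygen = 2.98868 mol. Normalization factor = 6/2.98868 = 2.00758.
Si per 6 O = 0.99712 × 2.00758 = 2.002.

2.002 Si apfu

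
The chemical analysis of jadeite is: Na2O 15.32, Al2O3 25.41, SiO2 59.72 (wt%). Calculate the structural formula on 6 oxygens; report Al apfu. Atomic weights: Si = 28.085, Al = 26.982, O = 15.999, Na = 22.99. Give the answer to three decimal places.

Na2O (M=61.979): mol = 0.24718; Na = 0.49436, O = 0.24718.
Al2O3 (M=101.961): mol = 0.24921; Al = 0.49842, O = 0.74763.
SiO2 (M=60.083): mol = 0.99396; Si = 0.99396, O = 1.98792.
ΣO = 2.98273; factor = 6/ΣO = 2.01158.
Al apfu = 0.49842 × 2.01158 = 1.003.

1.003 Al apfu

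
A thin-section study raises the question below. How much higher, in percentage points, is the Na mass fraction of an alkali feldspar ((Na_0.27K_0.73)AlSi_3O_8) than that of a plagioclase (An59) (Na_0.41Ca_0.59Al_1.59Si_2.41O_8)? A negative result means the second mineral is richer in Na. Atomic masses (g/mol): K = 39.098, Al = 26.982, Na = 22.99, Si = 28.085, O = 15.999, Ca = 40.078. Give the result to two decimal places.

Na in (Na_0.27K_0.73)AlSi_3O_8: molar mass 273.978 g/mol; 0.27×22.99 = 6.207 g → 2.27 wt%.
Na in Na_0.41Ca_0.59Al_1.59Si_2.41O_8: molar mass 271.650 g/mol; 0.41×22.99 = 9.426 g → 3.47 wt%.
Difference = 2.27 − 3.47 = -1.20 percentage points.

-1.20 percentage points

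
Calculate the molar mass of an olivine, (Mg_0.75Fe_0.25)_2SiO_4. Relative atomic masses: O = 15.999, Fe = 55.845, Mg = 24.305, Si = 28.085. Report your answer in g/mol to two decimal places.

156.46 g/mol

Mg: 1.50 × 24.305 = 36.4575
Fe: 0.50 × 55.845 = 27.9225
Si: 1 × 28.085 = 28.0850
O: 4 × 15.999 = 63.9960
Summing the contributions gives the formula mass.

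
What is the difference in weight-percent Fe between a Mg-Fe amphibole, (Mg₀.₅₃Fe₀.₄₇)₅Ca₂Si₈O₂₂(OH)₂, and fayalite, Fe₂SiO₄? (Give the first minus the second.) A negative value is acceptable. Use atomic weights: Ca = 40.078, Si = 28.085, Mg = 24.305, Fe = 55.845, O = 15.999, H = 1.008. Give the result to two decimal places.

First mineral: 131.236 g Fe in 886.472 g formula = 14.80 wt% Fe.
Second mineral: 111.690 g Fe in 203.771 g formula = 54.81 wt% Fe.
14.80% − 54.81% gives a difference of -40.01 percentage points.

-40.01 percentage points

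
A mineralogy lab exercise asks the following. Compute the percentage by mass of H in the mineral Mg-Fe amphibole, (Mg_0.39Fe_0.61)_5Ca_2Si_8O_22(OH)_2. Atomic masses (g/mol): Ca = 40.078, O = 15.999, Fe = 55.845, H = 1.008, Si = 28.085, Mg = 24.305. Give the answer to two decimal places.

M((Mg_0.39Fe_0.61)_5Ca_2Si_8O_22(OH)_2) = 908.550 g/mol.
H contributes 2 × 1.008 = 2.016 g per mole.
2.016/908.550 = 0.0022 → 0.22%.

0.22 wt%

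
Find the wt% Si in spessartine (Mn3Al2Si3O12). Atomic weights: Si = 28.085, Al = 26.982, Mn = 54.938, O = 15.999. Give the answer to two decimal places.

Formula mass = 3*54.938 + 2*26.982 + 3*28.085 + 12*15.999 = 495.021 g/mol, of which 84.255 g is Si.
So Si makes up 84.255/495.021 = 0.1702 of the mass, i.e. 17.02%.

17.02 mass %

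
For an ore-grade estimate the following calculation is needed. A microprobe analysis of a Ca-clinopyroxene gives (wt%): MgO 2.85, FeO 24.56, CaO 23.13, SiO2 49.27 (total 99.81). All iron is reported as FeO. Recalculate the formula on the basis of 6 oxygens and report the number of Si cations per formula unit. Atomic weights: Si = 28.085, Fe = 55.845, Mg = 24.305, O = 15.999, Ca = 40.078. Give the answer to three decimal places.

1.996 Si apfu

2.85 wt% MgO ÷ 40.304 g/mol = 0.07071 mol, giving 0.07071 Mg and 0.07071 O.
24.56 wt% FeO ÷ 71.844 g/mol = 0.34185 mol, giving 0.34185 Fe and 0.34185 O.
23.13 wt% CaO ÷ 56.077 g/mol = 0.41247 mol, giving 0.41247 Ca and 0.41247 O.
49.27 wt% SiO2 ÷ 60.083 g/mol = 0.82003 mol, giving 0.82003 Si and 1.64006 O.
Oxygen sums to 2.46509; scaling by 6/2.46509 = 2.43399 puts the formula on 6 O.
Si: 0.82003 × 2.43399 = 1.996 atoms per formula unit.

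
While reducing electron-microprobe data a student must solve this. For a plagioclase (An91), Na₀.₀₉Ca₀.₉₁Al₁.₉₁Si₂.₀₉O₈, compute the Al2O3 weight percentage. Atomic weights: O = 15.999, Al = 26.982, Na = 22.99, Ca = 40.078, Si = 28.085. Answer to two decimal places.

Molar mass of Na₀.₀₉Ca₀.₉₁Al₁.₉₁Si₂.₀₉O₈ = 0.09*22.99 + 0.91*40.078 + 1.91*26.982 + 2.09*28.085 + 8*15.999 = 276.765 g/mol.
Each formula unit contains 1.91 Al, equivalent to 1.91/2 = 0.9550 mol Al2O3.
M(Al2O3) = 2×26.982 + 3×15.999 = 101.961 g/mol.
Mass of Al2O3 per formula unit = 0.9550 × 101.961 = 97.373 g.
Al2O3 wt% = 97.373 / 276.765 × 100 = 35.18%.

35.18 wt%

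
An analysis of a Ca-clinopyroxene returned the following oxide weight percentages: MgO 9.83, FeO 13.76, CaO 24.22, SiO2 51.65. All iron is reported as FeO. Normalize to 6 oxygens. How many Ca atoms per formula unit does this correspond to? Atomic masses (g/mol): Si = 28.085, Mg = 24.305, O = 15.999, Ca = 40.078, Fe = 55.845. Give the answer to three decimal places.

1.002 Ca apfu

9.83 wt% MgO ÷ 40.304 g/mol = 0.24390 mol, giving 0.24390 Mg and 0.24390 O.
13.76 wt% FeO ÷ 71.844 g/mol = 0.19153 mol, giving 0.19153 Fe and 0.19153 O.
24.22 wt% CaO ÷ 56.077 g/mol = 0.43191 mol, giving 0.43191 Ca and 0.43191 O.
51.65 wt% SiO2 ÷ 60.083 g/mol = 0.85964 mol, giving 0.85964 Si and 1.71928 O.
Oxygen sums to 2.58662; scaling by 6/2.58662 = 2.31963 puts the formula on 6 O.
Ca: 0.43191 × 2.31963 = 1.002 atoms per formula unit.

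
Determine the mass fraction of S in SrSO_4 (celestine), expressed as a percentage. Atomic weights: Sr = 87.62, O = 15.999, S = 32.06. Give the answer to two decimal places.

17.45 weight percent

Formula mass = 1*87.62 + 1*32.06 + 4*15.999 = 183.676 g/mol, of which 32.060 g is S.
So S makes up 32.060/183.676 = 0.1745 of the mass, i.e. 17.45%.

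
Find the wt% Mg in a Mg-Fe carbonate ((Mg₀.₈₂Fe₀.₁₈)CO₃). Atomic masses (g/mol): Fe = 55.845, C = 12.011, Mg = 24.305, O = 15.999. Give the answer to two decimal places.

Molar mass of (Mg₀.₈₂Fe₀.₁₈)CO₃: 0.82·24.305 + 0.18·55.845 + 1·12.011 + 3·15.999 = 89.990 g/mol.
Mass of Mg per formula unit: 0.82 × 24.305 = 19.930 g.
Weight fraction Mg = 19.930 / 89.990 = 0.2215.

22.15 wt%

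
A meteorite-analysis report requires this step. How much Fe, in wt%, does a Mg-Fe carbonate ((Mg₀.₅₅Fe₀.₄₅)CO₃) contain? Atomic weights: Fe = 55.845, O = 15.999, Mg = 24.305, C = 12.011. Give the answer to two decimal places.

25.51 wt%

Molar mass of (Mg₀.₅₅Fe₀.₄₅)CO₃: 0.55*24.305 + 0.45*55.845 + 1*12.011 + 3*15.999 = 98.506 g/mol.
Mass of Fe per formula unit: 0.45 × 55.845 = 25.130 g.
Weight fraction Fe = 25.130 / 98.506 = 0.2551.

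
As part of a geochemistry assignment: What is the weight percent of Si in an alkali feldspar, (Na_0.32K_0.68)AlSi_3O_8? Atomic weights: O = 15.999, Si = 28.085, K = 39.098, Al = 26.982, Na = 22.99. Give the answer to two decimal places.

30.84 mass %

M((Na_0.32K_0.68)AlSi_3O_8) = 273.172 g/mol.
Si contributes 3 × 28.085 = 84.255 g per mole.
84.255/273.172 = 0.3084 → 30.84%.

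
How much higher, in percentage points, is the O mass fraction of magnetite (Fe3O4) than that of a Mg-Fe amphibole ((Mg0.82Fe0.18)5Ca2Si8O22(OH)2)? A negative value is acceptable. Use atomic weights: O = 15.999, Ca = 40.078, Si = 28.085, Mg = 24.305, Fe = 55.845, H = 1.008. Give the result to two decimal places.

-18.03 percentage points

O in Fe3O4: molar mass 231.531 g/mol; 4×15.999 = 63.996 g → 27.64 wt%.
O in (Mg0.82Fe0.18)5Ca2Si8O22(OH)2: molar mass 840.739 g/mol; 24×15.999 = 383.976 g → 45.67 wt%.
Difference = 27.64 − 45.67 = -18.03 percentage points.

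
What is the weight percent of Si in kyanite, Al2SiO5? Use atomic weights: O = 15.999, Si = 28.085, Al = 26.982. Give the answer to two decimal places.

M(Al2SiO5) = 162.044 g/mol.
Si contributes 1 × 28.085 = 28.085 g per mole.
28.085/162.044 = 0.1733 → 17.33%.

17.33 weight percent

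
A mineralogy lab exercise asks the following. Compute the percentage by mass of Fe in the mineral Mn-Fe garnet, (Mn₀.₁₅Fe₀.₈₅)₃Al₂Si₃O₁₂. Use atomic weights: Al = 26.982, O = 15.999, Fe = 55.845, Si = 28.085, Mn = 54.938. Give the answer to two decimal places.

28.63 weight percent

Formula mass = 0.45*54.938 + 2.55*55.845 + 2*26.982 + 3*28.085 + 12*15.999 = 497.334 g/mol, of which 142.405 g is Fe.
So Fe makes up 142.405/497.334 = 0.2863 of the mass, i.e. 28.63%.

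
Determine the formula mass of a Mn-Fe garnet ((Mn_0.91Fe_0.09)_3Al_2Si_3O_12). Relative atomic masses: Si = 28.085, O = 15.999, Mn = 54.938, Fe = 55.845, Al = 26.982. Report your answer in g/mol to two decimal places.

The formula mass is the sum 2.73(54.938) + 0.27(55.845) + 2(26.982) + 3(28.085) + 12(15.999).

495.27 g/mol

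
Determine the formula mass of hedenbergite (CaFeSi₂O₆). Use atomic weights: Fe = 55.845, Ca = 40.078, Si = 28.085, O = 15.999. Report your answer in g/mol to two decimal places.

248.09 g/mol

The formula mass is the sum 1(40.078) + 1(55.845) + 2(28.085) + 6(15.999).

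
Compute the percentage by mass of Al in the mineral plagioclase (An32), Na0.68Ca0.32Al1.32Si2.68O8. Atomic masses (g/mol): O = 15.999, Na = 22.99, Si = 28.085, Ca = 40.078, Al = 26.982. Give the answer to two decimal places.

13.32 wt%

Molar mass of Na0.68Ca0.32Al1.32Si2.68O8: 0.68*22.99 + 0.32*40.078 + 1.32*26.982 + 2.68*28.085 + 8*15.999 = 267.334 g/mol.
Mass of Al per formula unit: 1.32 × 26.982 = 35.616 g.
Weight fraction Al = 35.616 / 267.334 = 0.1332.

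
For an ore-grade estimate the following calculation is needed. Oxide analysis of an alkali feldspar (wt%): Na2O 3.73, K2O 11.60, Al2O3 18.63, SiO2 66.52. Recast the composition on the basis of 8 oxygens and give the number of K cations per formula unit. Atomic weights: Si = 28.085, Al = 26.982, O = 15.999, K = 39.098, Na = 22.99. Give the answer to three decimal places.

0.669 K apfu

3.73 wt% Na2O ÷ 61.979 g/mol = 0.06018 mol, giving 0.12036 Na and 0.06018 O.
11.60 wt% K2O ÷ 94.195 g/mol = 0.12315 mol, giving 0.24630 K and 0.12315 O.
18.63 wt% Al2O3 ÷ 101.961 g/mol = 0.18272 mol, giving 0.36544 Al and 0.54816 O.
66.52 wt% SiO2 ÷ 60.083 g/mol = 1.10714 mol, giving 1.10714 Si and 2.21428 O.
Oxygen sums to 2.94577; scaling by 8/2.94577 = 2.71576 puts the formula on 8 O.
K: 0.24630 × 2.71576 = 0.669 atoms per formula unit.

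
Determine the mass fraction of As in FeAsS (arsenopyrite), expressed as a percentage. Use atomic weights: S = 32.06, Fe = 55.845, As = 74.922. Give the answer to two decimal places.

Formula mass = 1·55.845 + 1·74.922 + 1·32.06 = 162.827 g/mol, of which 74.922 g is As.
So As makes up 74.922/162.827 = 0.4601 of the mass, i.e. 46.01%.

46.01 wt%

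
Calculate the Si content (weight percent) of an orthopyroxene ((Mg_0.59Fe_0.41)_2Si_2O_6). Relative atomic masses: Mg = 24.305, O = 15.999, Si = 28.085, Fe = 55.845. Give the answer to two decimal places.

M((Mg_0.59Fe_0.41)_2Si_2O_6) = 226.637 g/mol.
Si contributes 2 × 28.085 = 56.170 g per mole.
56.170/226.637 = 0.2478 → 24.78%.

24.78 weight percent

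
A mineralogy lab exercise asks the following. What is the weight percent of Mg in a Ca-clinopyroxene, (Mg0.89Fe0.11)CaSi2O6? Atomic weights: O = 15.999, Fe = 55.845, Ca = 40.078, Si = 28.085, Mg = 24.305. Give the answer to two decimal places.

9.83 wt%

Molar mass of (Mg0.89Fe0.11)CaSi2O6: 0.89·24.305 + 0.11·55.845 + 1·40.078 + 2·28.085 + 6·15.999 = 220.016 g/mol.
Mass of Mg per formula unit: 0.89 × 24.305 = 21.631 g.
Weight fraction Mg = 21.631 / 220.016 = 0.0983.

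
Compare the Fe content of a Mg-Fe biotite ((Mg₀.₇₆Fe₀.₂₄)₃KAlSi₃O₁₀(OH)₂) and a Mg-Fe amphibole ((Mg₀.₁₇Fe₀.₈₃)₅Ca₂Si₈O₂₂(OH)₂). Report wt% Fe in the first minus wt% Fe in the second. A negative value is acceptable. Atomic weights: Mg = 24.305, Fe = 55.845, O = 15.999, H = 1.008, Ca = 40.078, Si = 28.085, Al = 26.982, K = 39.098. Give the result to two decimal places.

M((Mg₀.₇₆Fe₀.₂₄)₃KAlSi₃O₁₀(OH)₂) = 439.963 g/mol, so wt% Fe = 40.208/439.963 × 100 = 9.14%.
M((Mg₀.₁₇Fe₀.₈₃)₅Ca₂Si₈O₂₂(OH)₂) = 943.244 g/mol, so wt% Fe = 231.757/943.244 × 100 = 24.57%.
9.14 − 24.57 = -15.43 pp.

-15.43 percentage points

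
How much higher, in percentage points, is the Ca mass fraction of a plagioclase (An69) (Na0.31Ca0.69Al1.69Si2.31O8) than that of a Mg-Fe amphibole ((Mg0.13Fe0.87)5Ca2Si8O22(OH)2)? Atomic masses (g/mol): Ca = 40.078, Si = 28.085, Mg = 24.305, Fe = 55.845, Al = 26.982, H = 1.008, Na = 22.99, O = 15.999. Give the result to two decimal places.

Ca in Na0.31Ca0.69Al1.69Si2.31O8: molar mass 273.249 g/mol; 0.69×40.078 = 27.654 g → 10.12 wt%.
Ca in (Mg0.13Fe0.87)5Ca2Si8O22(OH)2: molar mass 949.552 g/mol; 2×40.078 = 80.156 g → 8.44 wt%.
Difference = 10.12 − 8.44 = 1.68 percentage points.

1.68 percentage points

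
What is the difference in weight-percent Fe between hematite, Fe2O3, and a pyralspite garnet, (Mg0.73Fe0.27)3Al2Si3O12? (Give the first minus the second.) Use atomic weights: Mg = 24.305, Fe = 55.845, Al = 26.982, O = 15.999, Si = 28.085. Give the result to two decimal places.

59.39 percentage points

Fe in Fe2O3: molar mass 159.687 g/mol; 2×55.845 = 111.690 g → 69.94 wt%.
Fe in (Mg0.73Fe0.27)3Al2Si3O12: molar mass 428.669 g/mol; 0.81×55.845 = 45.234 g → 10.55 wt%.
Difference = 69.94 − 10.55 = 59.39 percentage points.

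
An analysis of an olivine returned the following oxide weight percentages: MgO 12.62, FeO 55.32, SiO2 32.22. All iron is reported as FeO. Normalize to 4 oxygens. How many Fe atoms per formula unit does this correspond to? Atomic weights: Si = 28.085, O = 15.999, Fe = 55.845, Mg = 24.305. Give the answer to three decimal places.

12.62 wt% MgO ÷ 40.304 g/mol = 0.31312 mol, giving 0.31312 Mg and 0.31312 O.
55.32 wt% FeO ÷ 71.844 g/mol = 0.77000 mol, giving 0.77000 Fe and 0.77000 O.
32.22 wt% SiO2 ÷ 60.083 g/mol = 0.53626 mol, giving 0.53626 Si and 1.07252 O.
Oxygen sums to 2.15564; scaling by 4/2.15564 = 1.85560 puts the formula on 4 O.
Fe: 0.77000 × 1.85560 = 1.429 atoms per formula unit.

1.429 Fe apfu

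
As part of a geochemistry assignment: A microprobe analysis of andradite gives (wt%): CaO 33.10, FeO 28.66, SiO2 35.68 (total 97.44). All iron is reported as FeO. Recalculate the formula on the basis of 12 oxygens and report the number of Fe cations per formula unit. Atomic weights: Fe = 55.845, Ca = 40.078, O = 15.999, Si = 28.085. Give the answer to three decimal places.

CaO: 33.10/56.077 = 0.59026 mol → 0.59026 mol Ca, 0.59026 mol O.
FeO: 28.66/71.844 = 0.39892 mol → 0.39892 mol Fe, 0.39892 mol O.
SiO2: 35.68/60.083 = 0.59385 mol → 0.59385 mol Si, 1.18770 mol O.
Total oxygen = 2.17688 mol. Normalization factor = 12/2.17688 = 5.51248.
Fe per 12 O = 0.39892 × 5.51248 = 2.199.

2.199 Fe apfu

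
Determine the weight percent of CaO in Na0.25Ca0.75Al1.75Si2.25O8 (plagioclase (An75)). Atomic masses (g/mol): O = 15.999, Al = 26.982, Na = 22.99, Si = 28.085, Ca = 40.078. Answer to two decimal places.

M(Na0.25Ca0.75Al1.75Si2.25O8) = 274.208 g/mol; M(CaO) = 56.077 g/mol.
Moles CaO per formula unit = 0.75 Ca ÷ 1 = 0.7500.
CaO fraction = (0.7500 × 56.077) / 274.208 = 42.058/274.208 = 0.1534.

15.34 wt%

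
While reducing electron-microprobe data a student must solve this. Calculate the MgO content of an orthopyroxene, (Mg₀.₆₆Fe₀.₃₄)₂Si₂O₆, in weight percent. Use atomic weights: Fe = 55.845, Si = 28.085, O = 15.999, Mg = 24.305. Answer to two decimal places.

Formula mass = 222.221 g/mol.
1.32 Mg → 1.3200 mol MgO per formula unit; M(MgO) = 40.304, so MgO mass = 53.201 g.
53.201/222.221 × 100 = 23.94 wt%.

23.94 wt%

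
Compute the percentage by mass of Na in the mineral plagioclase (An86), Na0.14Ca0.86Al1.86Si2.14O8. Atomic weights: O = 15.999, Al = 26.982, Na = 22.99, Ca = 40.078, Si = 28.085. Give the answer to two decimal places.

Formula mass = 0.14×22.99 + 0.86×40.078 + 1.86×26.982 + 2.14×28.085 + 8×15.999 = 275.966 g/mol, of which 3.219 g is Na.
So Na makes up 3.219/275.966 = 0.0117 of the mass, i.e. 1.17%.

1.17 weight percent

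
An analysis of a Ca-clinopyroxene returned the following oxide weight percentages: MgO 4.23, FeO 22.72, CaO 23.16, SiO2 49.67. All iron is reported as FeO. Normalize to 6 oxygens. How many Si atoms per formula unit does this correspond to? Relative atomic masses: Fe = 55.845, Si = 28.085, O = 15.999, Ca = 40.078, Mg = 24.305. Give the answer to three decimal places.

4.23 wt% MgO ÷ 40.304 g/mol = 0.10495 mol, giving 0.10495 Mg and 0.10495 O.
22.72 wt% FeO ÷ 71.844 g/mol = 0.31624 mol, giving 0.31624 Fe and 0.31624 O.
23.16 wt% CaO ÷ 56.077 g/mol = 0.41300 mol, giving 0.41300 Ca and 0.41300 O.
49.67 wt% SiO2 ÷ 60.083 g/mol = 0.82669 mol, giving 0.82669 Si and 1.65338 O.
Oxygen sums to 2.48757; scaling by 6/2.48757 = 2.41199 puts the formula on 6 O.
Si: 0.82669 × 2.41199 = 1.994 atoms per formula unit.

1.994 Si apfu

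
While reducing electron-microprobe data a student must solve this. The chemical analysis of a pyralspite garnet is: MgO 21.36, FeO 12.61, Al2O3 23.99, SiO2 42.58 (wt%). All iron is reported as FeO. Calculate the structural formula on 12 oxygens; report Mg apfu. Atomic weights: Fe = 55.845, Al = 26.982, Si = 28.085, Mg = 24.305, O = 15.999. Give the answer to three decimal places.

2.248 Mg apfu

MgO: 21.36/40.304 = 0.52997 mol → 0.52997 mol Mg, 0.52997 mol O.
FeO: 12.61/71.844 = 0.17552 mol → 0.17552 mol Fe, 0.17552 mol O.
Al2O3: 23.99/101.961 = 0.23529 mol → 0.47058 mol Al, 0.70587 mol O.
SiO2: 42.58/60.083 = 0.70869 mol → 0.70869 mol Si, 1.41738 mol O.
Total oxygen = 2.82874 mol. Normalization factor = 12/2.82874 = 4.24217.
Mg per 12 O = 0.52997 × 4.24217 = 2.248.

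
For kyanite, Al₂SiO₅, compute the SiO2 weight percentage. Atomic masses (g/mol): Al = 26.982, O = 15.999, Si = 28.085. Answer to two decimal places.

M(Al₂SiO₅) = 162.044 g/mol; M(SiO2) = 60.083 g/mol.
Moles SiO2 per formula unit = 1 Si ÷ 1 = 1.0000.
SiO2 fraction = (1.0000 × 60.083) / 162.044 = 60.083/162.044 = 0.3708.

37.08 wt%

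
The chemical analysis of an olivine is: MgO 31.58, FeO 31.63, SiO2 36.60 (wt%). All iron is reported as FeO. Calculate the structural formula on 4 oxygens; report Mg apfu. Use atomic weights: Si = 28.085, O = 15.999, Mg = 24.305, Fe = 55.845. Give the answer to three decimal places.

MgO (M=40.304): mol = 0.78355; Mg = 0.78355, O = 0.78355.
FeO (M=71.844): mol = 0.44026; Fe = 0.44026, O = 0.44026.
SiO2 (M=60.083): mol = 0.60916; Si = 0.60916, O = 1.21832.
ΣO = 2.44213; factor = 4/ΣO = 1.63791.
Mg apfu = 0.78355 × 1.63791 = 1.283.

1.283 Mg apfu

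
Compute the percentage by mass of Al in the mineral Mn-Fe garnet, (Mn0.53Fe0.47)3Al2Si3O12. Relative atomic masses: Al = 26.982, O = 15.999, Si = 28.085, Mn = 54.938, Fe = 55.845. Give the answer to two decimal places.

10.87 weight percent

Molar mass of (Mn0.53Fe0.47)3Al2Si3O12: 1.59·54.938 + 1.41·55.845 + 2·26.982 + 3·28.085 + 12·15.999 = 496.300 g/mol.
Mass of Al per formula unit: 2 × 26.982 = 53.964 g.
Weight fraction Al = 53.964 / 496.300 = 0.1087.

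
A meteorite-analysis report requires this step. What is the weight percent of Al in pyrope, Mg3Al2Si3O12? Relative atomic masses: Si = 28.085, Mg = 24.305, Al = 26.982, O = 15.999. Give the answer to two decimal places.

M(Mg3Al2Si3O12) = 403.122 g/mol.
Al contributes 2 × 26.982 = 53.964 g per mole.
53.964/403.122 = 0.1339 → 13.39%.

13.39 wt%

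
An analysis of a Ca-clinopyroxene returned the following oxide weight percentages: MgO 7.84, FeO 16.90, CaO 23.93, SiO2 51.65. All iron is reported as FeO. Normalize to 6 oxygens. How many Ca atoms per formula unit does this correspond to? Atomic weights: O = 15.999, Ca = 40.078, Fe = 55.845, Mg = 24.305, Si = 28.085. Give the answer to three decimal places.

7.84 wt% MgO ÷ 40.304 g/mol = 0.19452 mol, giving 0.19452 Mg and 0.19452 O.
16.90 wt% FeO ÷ 71.844 g/mol = 0.23523 mol, giving 0.23523 Fe and 0.23523 O.
23.93 wt% CaO ÷ 56.077 g/mol = 0.42673 mol, giving 0.42673 Ca and 0.42673 O.
51.65 wt% SiO2 ÷ 60.083 g/mol = 0.85964 mol, giving 0.85964 Si and 1.71928 O.
Oxygen sums to 2.57576; scaling by 6/2.57576 = 2.32941 puts the formula on 6 O.
Ca: 0.42673 × 2.32941 = 0.994 atoms per formula unit.

0.994 Ca apfu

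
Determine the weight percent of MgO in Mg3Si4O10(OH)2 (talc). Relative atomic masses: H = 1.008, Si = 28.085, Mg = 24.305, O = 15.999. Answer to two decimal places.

Formula mass = 379.259 g/mol.
3 Mg → 3.0000 mol MgO per formula unit; M(MgO) = 40.304, so MgO mass = 120.912 g.
120.912/379.259 × 100 = 31.88 wt%.

31.88 wt%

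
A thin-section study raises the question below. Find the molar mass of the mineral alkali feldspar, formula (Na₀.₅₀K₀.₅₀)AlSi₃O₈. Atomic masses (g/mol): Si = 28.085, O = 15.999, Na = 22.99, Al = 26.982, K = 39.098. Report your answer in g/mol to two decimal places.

The formula mass is the sum 0.50(22.99) + 0.50(39.098) + 1(26.982) + 3(28.085) + 8(15.999).

270.27 g/mol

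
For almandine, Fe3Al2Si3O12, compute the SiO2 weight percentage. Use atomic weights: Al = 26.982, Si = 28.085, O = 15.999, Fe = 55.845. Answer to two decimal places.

36.21 wt%

Molar mass of Fe3Al2Si3O12 = 3·55.845 + 2·26.982 + 3·28.085 + 12·15.999 = 497.742 g/mol.
Each formula unit contains 3 Si, equivalent to 3/1 = 3.0000 mol SiO2.
M(SiO2) = 1×28.085 + 2×15.999 = 60.083 g/mol.
Mass of SiO2 per formula unit = 3.0000 × 60.083 = 180.249 g.
SiO2 wt% = 180.249 / 497.742 × 100 = 36.21%.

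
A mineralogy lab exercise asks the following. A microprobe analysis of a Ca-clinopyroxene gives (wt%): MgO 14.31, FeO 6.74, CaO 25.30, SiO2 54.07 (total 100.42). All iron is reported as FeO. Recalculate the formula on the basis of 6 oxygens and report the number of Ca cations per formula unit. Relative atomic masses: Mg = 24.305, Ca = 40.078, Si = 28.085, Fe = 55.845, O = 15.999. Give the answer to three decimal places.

1.003 Ca apfu

14.31 wt% MgO ÷ 40.304 g/mol = 0.35505 mol, giving 0.35505 Mg and 0.35505 O.
6.74 wt% FeO ÷ 71.844 g/mol = 0.09381 mol, giving 0.09381 Fe and 0.09381 O.
25.30 wt% CaO ÷ 56.077 g/mol = 0.45117 mol, giving 0.45117 Ca and 0.45117 O.
54.07 wt% SiO2 ÷ 60.083 g/mol = 0.89992 mol, giving 0.89992 Si and 1.79984 O.
Oxygen sums to 2.69987; scaling by 6/2.69987 = 2.22233 puts the formula on 6 O.
Ca: 0.45117 × 2.22233 = 1.003 atoms per formula unit.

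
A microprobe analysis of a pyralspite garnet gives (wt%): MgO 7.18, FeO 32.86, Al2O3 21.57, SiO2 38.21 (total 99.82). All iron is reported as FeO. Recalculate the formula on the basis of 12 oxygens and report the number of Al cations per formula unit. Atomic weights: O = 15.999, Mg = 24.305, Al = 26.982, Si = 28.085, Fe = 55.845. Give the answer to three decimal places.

7.18 wt% MgO ÷ 40.304 g/mol = 0.17815 mol, giving 0.17815 Mg and 0.17815 O.
32.86 wt% FeO ÷ 71.844 g/mol = 0.45738 mol, giving 0.45738 Fe and 0.45738 O.
21.57 wt% Al2O3 ÷ 101.961 g/mol = 0.21155 mol, giving 0.42310 Al and 0.63465 O.
38.21 wt% SiO2 ÷ 60.083 g/mol = 0.63595 mol, giving 0.63595 Si and 1.27190 O.
Oxygen sums to 2.54208; scaling by 12/2.54208 = 4.72054 puts the formula on 12 O.
Al: 0.42310 × 4.72054 = 1.997 atoms per formula unit.

1.997 Al apfu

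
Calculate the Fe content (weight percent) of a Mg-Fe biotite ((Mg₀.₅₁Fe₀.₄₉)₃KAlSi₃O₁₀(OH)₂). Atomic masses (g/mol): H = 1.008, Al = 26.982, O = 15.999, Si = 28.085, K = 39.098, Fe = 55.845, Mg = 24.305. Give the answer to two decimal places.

17.71 weight percent

Formula mass = 1.53×24.305 + 1.47×55.845 + 1×39.098 + 1×26.982 + 3×28.085 + 12×15.999 + 2×1.008 = 463.618 g/mol, of which 82.092 g is Fe.
So Fe makes up 82.092/463.618 = 0.1771 of the mass, i.e. 17.71%.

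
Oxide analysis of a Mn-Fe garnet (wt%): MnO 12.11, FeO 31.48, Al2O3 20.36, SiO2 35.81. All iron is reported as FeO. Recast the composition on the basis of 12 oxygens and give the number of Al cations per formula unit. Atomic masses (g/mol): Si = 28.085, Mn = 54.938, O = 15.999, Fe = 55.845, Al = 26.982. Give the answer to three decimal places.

1.997 Al apfu

MnO (M=70.937): mol = 0.17071; Mn = 0.17071, O = 0.17071.
FeO (M=71.844): mol = 0.43817; Fe = 0.43817, O = 0.43817.
Al2O3 (M=101.961): mol = 0.19968; Al = 0.39936, O = 0.59904.
SiO2 (M=60.083): mol = 0.59601; Si = 0.59601, O = 1.19202.
ΣO = 2.39994; factor = 12/ΣO = 5.00013.
Al apfu = 0.39936 × 5.00013 = 1.997.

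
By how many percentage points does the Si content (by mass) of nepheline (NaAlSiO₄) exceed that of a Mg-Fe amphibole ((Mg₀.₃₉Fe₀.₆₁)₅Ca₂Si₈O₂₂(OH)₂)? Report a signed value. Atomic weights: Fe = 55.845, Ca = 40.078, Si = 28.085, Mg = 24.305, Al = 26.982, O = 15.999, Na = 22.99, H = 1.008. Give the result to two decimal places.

-4.96 percentage points

First mineral: 28.085 g Si in 142.053 g formula = 19.77 wt% Si.
Second mineral: 224.680 g Si in 908.550 g formula = 24.73 wt% Si.
19.77% − 24.73% gives a difference of -4.96 percentage points.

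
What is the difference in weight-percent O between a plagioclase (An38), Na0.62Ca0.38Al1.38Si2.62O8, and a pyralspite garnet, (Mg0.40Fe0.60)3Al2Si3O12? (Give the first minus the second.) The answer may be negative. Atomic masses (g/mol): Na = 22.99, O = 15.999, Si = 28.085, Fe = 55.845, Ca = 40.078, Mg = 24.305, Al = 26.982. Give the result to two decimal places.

First mineral: 127.992 g O in 268.293 g formula = 47.71 wt% O.
Second mineral: 191.988 g O in 459.894 g formula = 41.75 wt% O.
47.71% − 41.75% gives a difference of 5.96 percentage points.

5.96 percentage points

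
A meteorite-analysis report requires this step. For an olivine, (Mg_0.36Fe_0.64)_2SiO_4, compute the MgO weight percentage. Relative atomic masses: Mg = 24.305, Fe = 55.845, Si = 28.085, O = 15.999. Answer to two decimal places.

Formula mass = 181.062 g/mol.
0.72 Mg → 0.7200 mol MgO per formula unit; M(MgO) = 40.304, so MgO mass = 29.019 g.
29.019/181.062 × 100 = 16.03 wt%.

16.03 wt%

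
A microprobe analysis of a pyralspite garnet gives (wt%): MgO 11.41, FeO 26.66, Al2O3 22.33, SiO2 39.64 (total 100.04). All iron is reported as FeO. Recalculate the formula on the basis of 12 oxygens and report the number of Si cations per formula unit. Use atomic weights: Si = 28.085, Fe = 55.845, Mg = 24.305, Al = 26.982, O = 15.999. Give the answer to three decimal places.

MgO: 11.41/40.304 = 0.28310 mol → 0.28310 mol Mg, 0.28310 mol O.
FeO: 26.66/71.844 = 0.37108 mol → 0.37108 mol Fe, 0.37108 mol O.
Al2O3: 22.33/101.961 = 0.21901 mol → 0.43802 mol Al, 0.65703 mol O.
SiO2: 39.64/60.083 = 0.65975 mol → 0.65975 mol Si, 1.31950 mol O.
Total oxygen = 2.63071 mol. Normalization factor = 12/2.63071 = 4.56151.
Si per 12 O = 0.65975 × 4.56151 = 3.009.

3.009 Si apfu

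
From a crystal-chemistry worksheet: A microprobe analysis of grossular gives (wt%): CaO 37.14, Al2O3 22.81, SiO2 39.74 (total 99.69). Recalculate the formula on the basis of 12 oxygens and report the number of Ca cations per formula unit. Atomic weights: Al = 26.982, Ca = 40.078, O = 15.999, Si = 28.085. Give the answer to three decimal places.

2.992 Ca apfu

CaO (M=56.077): mol = 0.66230; Ca = 0.66230, O = 0.66230.
Al2O3 (M=101.961): mol = 0.22371; Al = 0.44742, O = 0.67113.
SiO2 (M=60.083): mol = 0.66142; Si = 0.66142, O = 1.32284.
ΣO = 2.65627; factor = 12/ΣO = 4.51761.
Ca apfu = 0.66230 × 4.51761 = 2.992.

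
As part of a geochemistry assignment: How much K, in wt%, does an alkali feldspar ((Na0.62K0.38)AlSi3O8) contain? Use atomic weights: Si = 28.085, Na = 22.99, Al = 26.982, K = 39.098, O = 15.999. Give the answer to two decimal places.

Molar mass of (Na0.62K0.38)AlSi3O8: 0.62×22.99 + 0.38×39.098 + 1×26.982 + 3×28.085 + 8×15.999 = 268.340 g/mol.
Mass of K per formula unit: 0.38 × 39.098 = 14.857 g.
Weight fraction K = 14.857 / 268.340 = 0.0554.

5.54 wt%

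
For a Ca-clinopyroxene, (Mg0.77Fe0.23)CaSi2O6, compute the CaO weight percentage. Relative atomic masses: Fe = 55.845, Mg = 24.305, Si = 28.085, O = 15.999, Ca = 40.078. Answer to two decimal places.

25.06 wt%

Formula mass = 223.801 g/mol.
1 Ca → 1.0000 mol CaO per formula unit; M(CaO) = 56.077, so CaO mass = 56.077 g.
56.077/223.801 × 100 = 25.06 wt%.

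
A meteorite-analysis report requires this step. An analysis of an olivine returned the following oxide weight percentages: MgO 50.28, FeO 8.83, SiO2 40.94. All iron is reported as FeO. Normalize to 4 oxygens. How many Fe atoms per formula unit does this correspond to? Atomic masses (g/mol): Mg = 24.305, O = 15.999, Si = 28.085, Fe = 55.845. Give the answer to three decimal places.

0.180 Fe apfu

MgO (M=40.304): mol = 1.24752; Mg = 1.24752, O = 1.24752.
FeO (M=71.844): mol = 0.12291; Fe = 0.12291, O = 0.12291.
SiO2 (M=60.083): mol = 0.68139; Si = 0.68139, O = 1.36278.
ΣO = 2.73321; factor = 4/ΣO = 1.46348.
Fe apfu = 0.12291 × 1.46348 = 0.180.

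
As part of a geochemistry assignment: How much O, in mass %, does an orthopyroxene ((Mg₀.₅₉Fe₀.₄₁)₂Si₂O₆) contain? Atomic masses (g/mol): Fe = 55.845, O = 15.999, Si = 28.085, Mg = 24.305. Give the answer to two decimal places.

Formula mass = 1.18×24.305 + 0.82×55.845 + 2×28.085 + 6×15.999 = 226.637 g/mol, of which 95.994 g is O.
So O makes up 95.994/226.637 = 0.4236 of the mass, i.e. 42.36%.

42.36 mass %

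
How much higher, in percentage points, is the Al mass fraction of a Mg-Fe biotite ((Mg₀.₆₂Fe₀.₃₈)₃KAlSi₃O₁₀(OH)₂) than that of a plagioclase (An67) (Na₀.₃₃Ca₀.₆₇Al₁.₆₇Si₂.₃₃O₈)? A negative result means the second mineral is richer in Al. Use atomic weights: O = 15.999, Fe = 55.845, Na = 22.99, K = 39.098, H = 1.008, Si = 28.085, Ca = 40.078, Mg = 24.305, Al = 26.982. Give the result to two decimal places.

M((Mg₀.₆₂Fe₀.₃₈)₃KAlSi₃O₁₀(OH)₂) = 453.210 g/mol, so wt% Al = 26.982/453.210 × 100 = 5.95%.
M(Na₀.₃₃Ca₀.₆₇Al₁.₆₇Si₂.₃₃O₈) = 272.929 g/mol, so wt% Al = 45.060/272.929 × 100 = 16.51%.
5.95 − 16.51 = -10.56 pp.

-10.56 percentage points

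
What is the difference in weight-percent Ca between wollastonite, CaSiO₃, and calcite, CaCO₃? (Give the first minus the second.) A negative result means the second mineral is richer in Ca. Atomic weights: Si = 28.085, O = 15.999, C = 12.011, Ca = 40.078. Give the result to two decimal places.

First mineral: 40.078 g Ca in 116.160 g formula = 34.50 wt% Ca.
Second mineral: 40.078 g Ca in 100.086 g formula = 40.04 wt% Ca.
34.50% − 40.04% gives a difference of -5.54 percentage points.

-5.54 percentage points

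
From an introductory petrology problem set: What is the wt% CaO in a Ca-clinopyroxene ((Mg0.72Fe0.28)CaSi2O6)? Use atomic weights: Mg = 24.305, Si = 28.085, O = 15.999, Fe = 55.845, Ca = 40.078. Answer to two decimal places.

24.88 wt%

Molar mass of (Mg0.72Fe0.28)CaSi2O6 = 0.72·24.305 + 0.28·55.845 + 1·40.078 + 2·28.085 + 6·15.999 = 225.378 g/mol.
Each formula unit contains 1 Ca, equivalent to 1/1 = 1.0000 mol CaO.
M(CaO) = 1×40.078 + 1×15.999 = 56.077 g/mol.
Mass of CaO per formula unit = 1.0000 × 56.077 = 56.077 g.
CaO wt% = 56.077 / 225.378 × 100 = 24.88%.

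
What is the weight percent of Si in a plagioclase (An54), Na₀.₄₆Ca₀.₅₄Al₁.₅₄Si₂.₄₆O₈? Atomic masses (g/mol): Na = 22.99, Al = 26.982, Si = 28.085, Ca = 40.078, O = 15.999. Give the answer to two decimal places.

Formula mass = 0.46×22.99 + 0.54×40.078 + 1.54×26.982 + 2.46×28.085 + 8×15.999 = 270.851 g/mol, of which 69.089 g is Si.
So Si makes up 69.089/270.851 = 0.2551 of the mass, i.e. 25.51%.

25.51 mass %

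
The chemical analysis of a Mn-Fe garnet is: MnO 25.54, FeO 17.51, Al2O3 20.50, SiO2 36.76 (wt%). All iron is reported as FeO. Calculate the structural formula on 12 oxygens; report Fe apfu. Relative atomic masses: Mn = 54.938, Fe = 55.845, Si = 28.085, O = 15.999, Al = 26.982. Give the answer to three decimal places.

MnO (M=70.937): mol = 0.36004; Mn = 0.36004, O = 0.36004.
FeO (M=71.844): mol = 0.24372; Fe = 0.24372, O = 0.24372.
Al2O3 (M=101.961): mol = 0.20106; Al = 0.40212, O = 0.60318.
SiO2 (M=60.083): mol = 0.61182; Si = 0.61182, O = 1.22364.
ΣO = 2.43058; factor = 12/ΣO = 4.93709.
Fe apfu = 0.24372 × 4.93709 = 1.203.

1.203 Fe apfu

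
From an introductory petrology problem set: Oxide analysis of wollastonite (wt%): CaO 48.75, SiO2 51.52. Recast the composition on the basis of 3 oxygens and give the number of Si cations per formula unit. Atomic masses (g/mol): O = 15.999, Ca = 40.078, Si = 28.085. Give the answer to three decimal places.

CaO: 48.75/56.077 = 0.86934 mol → 0.86934 mol Ca, 0.86934 mol O.
SiO2: 51.52/60.083 = 0.85748 mol → 0.85748 mol Si, 1.71496 mol O.
Total oxygen = 2.58430 mol. Normalization factor = 3/2.58430 = 1.16086.
Si per 3 O = 0.85748 × 1.16086 = 0.995.

0.995 Si apfu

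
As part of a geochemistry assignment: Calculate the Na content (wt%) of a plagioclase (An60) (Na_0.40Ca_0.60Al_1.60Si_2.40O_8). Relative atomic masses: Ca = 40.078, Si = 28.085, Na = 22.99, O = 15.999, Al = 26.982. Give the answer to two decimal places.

Molar mass of Na_0.40Ca_0.60Al_1.60Si_2.40O_8: 0.40×22.99 + 0.60×40.078 + 1.60×26.982 + 2.40×28.085 + 8×15.999 = 271.810 g/mol.
Mass of Na per formula unit: 0.40 × 22.99 = 9.196 g.
Weight fraction Na = 9.196 / 271.810 = 0.0338.

3.38 wt%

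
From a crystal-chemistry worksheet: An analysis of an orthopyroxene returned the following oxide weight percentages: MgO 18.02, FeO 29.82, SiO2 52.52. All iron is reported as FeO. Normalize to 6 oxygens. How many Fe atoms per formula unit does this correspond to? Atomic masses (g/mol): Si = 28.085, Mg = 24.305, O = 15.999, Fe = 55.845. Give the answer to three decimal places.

0.954 Fe apfu

MgO (M=40.304): mol = 0.44710; Mg = 0.44710, O = 0.44710.
FeO (M=71.844): mol = 0.41507; Fe = 0.41507, O = 0.41507.
SiO2 (M=60.083): mol = 0.87412; Si = 0.87412, O = 1.74824.
ΣO = 2.61041; factor = 6/ΣO = 2.29849.
Fe apfu = 0.41507 × 2.29849 = 0.954.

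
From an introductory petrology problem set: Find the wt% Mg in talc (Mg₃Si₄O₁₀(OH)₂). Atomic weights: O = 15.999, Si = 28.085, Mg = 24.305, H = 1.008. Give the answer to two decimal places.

19.23 mass %

Molar mass of Mg₃Si₄O₁₀(OH)₂: 3·24.305 + 4·28.085 + 12·15.999 + 2·1.008 = 379.259 g/mol.
Mass of Mg per formula unit: 3 × 24.305 = 72.915 g.
Weight fraction Mg = 72.915 / 379.259 = 0.1923.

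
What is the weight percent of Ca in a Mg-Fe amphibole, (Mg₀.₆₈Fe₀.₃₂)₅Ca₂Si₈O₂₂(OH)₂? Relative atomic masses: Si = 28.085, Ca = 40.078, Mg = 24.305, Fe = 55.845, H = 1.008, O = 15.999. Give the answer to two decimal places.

Formula mass = 3.40×24.305 + 1.60×55.845 + 2×40.078 + 8×28.085 + 24×15.999 + 2×1.008 = 862.817 g/mol, of which 80.156 g is Ca.
So Ca makes up 80.156/862.817 = 0.0929 of the mass, i.e. 9.29%.

9.29 mass %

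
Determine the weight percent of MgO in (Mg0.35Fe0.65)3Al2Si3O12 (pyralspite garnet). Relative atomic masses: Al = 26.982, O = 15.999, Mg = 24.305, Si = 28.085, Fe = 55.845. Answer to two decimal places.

Molar mass of (Mg0.35Fe0.65)3Al2Si3O12 = 1.05·24.305 + 1.95·55.845 + 2·26.982 + 3·28.085 + 12·15.999 = 464.625 g/mol.
Each formula unit contains 1.05 Mg, equivalent to 1.05/1 = 1.0500 mol MgO.
M(MgO) = 1×24.305 + 1×15.999 = 40.304 g/mol.
Mass of MgO per formula unit = 1.0500 × 40.304 = 42.319 g.
MgO wt% = 42.319 / 464.625 × 100 = 9.11%.

9.11 wt%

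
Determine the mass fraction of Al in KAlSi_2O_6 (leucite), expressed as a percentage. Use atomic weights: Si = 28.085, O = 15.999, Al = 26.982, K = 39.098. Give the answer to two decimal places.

12.36 mass %

Molar mass of KAlSi_2O_6: 1·39.098 + 1·26.982 + 2·28.085 + 6·15.999 = 218.244 g/mol.
Mass of Al per formula unit: 1 × 26.982 = 26.982 g.
Weight fraction Al = 26.982 / 218.244 = 0.1236.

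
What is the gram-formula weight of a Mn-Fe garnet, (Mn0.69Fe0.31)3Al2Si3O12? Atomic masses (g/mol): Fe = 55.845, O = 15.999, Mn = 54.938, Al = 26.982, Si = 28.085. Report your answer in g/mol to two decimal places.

495.86 g/mol

The formula mass is the sum 2.07(54.938) + 0.93(55.845) + 2(26.982) + 3(28.085) + 12(15.999).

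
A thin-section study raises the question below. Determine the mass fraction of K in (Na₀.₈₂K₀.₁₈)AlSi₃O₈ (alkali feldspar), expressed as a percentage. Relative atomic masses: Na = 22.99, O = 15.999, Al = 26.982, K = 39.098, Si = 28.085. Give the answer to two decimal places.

2.65 mass %

Formula mass = 0.82·22.99 + 0.18·39.098 + 1·26.982 + 3·28.085 + 8·15.999 = 265.118 g/mol, of which 7.038 g is K.
So K makes up 7.038/265.118 = 0.0265 of the mass, i.e. 2.65%.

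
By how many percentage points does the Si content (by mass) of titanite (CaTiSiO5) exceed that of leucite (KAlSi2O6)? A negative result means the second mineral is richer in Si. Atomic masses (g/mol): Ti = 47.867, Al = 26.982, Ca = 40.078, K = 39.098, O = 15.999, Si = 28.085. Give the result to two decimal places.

Si in CaTiSiO5: molar mass 196.025 g/mol; 1×28.085 = 28.085 g → 14.33 wt%.
Si in KAlSi2O6: molar mass 218.244 g/mol; 2×28.085 = 56.170 g → 25.74 wt%.
Difference = 14.33 − 25.74 = -11.41 percentage points.

-11.41 percentage points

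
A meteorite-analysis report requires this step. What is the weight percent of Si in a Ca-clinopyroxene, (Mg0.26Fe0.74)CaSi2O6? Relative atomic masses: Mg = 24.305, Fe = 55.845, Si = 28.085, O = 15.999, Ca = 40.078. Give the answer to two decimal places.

23.42 mass %

M((Mg0.26Fe0.74)CaSi2O6) = 239.887 g/mol.
Si contributes 2 × 28.085 = 56.170 g per mole.
56.170/239.887 = 0.2342 → 23.42%.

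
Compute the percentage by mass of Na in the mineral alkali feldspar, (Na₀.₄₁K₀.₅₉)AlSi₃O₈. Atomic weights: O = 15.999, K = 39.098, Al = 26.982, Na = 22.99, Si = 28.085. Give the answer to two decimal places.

Formula mass = 0.41×22.99 + 0.59×39.098 + 1×26.982 + 3×28.085 + 8×15.999 = 271.723 g/mol, of which 9.426 g is Na.
So Na makes up 9.426/271.723 = 0.0347 of the mass, i.e. 3.47%.

3.47 mass %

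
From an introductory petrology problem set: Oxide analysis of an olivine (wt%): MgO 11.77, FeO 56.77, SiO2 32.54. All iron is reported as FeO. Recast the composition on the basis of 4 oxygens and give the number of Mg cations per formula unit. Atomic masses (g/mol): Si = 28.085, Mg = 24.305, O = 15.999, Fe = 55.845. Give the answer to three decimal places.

0.539 Mg apfu

MgO (M=40.304): mol = 0.29203; Mg = 0.29203, O = 0.29203.
FeO (M=71.844): mol = 0.79018; Fe = 0.79018, O = 0.79018.
SiO2 (M=60.083): mol = 0.54158; Si = 0.54158, O = 1.08316.
ΣO = 2.16537; factor = 4/ΣO = 1.84726.
Mg apfu = 0.29203 × 1.84726 = 0.539.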